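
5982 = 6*997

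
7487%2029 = 1400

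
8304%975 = 504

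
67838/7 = 9691 + 1/7 ≈ 9691.14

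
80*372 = 29760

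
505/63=8 + 1/63 ≈ 8.02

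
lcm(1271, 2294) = 94054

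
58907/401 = 146 + 361/401 ≈ 146.90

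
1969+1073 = 3042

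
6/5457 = 2/1819 ≈ 0.00110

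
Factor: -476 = -1 * 2^2 * 7^1 * 17^1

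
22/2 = 11 = 11.00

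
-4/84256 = -1/21064 ≈ -0.0000475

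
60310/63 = 957 + 19/63≈957.30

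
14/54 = 7/27≈0.259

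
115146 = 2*57573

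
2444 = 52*47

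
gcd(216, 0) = 216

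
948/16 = 237/4 = 59.25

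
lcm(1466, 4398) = 4398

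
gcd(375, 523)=1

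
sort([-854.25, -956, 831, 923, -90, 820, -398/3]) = [-956, -854.25, -398/3, -90, 820, 831, 923]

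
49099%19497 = 10105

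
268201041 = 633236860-365035819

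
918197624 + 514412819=1432610443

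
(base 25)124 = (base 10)679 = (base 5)10204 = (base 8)1247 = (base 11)568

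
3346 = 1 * 3346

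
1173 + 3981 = 5154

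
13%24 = 13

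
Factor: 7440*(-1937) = -1*2^4*3^1*5^1*13^1*31^1*149^1 = -14411280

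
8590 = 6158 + 2432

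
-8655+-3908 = -12563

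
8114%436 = 266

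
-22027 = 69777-91804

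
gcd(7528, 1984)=8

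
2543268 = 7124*357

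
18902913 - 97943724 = -79040811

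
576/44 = 13 + 1/11 ≈ 13.09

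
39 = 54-15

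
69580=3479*20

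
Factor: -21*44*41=-1*2^2*3^1*7^1*11^1*41^1=-37884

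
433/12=36 + 1/12 ≈ 36.08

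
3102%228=138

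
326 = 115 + 211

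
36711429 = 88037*417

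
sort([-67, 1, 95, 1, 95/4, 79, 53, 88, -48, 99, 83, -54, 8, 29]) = [-67, -54, -48, 1, 1, 8, 95/4, 29, 53, 79, 83, 88, 95, 99]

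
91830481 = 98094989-6264508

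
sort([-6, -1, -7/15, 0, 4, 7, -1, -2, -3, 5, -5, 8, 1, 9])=[-6, -5, -3, -2, -1, -1, -7/15, 0, 1, 4, 5, 7, 8, 9]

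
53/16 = 3+5/16 ≈ 3.31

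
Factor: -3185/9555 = -1*3^ (-1) = -1/3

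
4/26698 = 2/13349 ≈ 0.000150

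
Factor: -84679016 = -1*2^3*853^1*12409^1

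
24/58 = 12/29 ≈ 0.414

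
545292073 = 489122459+56169614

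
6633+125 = 6758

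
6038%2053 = 1932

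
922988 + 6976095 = 7899083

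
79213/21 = 3772 + 1/21 ≈ 3772.05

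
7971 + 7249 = 15220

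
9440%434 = 326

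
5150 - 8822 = -3672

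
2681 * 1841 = 4935721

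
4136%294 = 20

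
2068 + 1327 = 3395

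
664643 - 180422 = 484221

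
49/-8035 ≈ -0.00610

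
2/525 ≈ 0.00381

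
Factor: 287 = 7^1*41^1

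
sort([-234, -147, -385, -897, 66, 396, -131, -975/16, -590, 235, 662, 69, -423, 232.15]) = [-897, -590, -423, -385, -234, -147, -131, -975/16, 66, 69, 232.15, 235, 396, 662]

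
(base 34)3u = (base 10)132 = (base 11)110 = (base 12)b0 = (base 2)10000100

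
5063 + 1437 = 6500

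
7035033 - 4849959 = 2185074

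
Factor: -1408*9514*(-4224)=2^15*3^1*11^2*67^1*71^1=56583487488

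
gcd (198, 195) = 3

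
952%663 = 289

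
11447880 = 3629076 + 7818804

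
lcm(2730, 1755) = 24570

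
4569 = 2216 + 2353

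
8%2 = 0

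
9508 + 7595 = 17103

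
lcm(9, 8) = 72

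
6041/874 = 6 + 797/874 ≈ 6.91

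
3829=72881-69052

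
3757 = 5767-2010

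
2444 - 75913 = -73469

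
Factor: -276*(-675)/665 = 2^2*3^4*5^1*7^(-1)*19^(-1)*23^1 = 37260/133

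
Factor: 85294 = 2^1*11^1*3877^1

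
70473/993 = 70 + 321/331 ≈ 70.97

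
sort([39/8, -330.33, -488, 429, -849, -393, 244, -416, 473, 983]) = [-849, -488, -416, -393, -330.33, 39/8, 244, 429, 473, 983]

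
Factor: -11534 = -1*2^1*73^1*79^1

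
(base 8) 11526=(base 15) 1700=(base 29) 5pk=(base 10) 4950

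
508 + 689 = 1197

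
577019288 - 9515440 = 567503848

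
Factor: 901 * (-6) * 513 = -1 * 2^1 * 3^4 * 17^1 * 19^1 * 53^1 = -2773278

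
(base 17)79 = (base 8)200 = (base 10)128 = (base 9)152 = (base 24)58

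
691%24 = 19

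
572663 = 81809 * 7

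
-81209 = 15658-96867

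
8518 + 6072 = 14590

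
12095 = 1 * 12095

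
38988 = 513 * 76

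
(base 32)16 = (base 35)13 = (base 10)38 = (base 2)100110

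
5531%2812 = 2719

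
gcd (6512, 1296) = 16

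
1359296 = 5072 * 268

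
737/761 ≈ 0.968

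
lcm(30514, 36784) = 2685232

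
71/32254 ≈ 0.00220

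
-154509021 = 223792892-378301913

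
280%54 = 10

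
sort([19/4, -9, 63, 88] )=[-9, 19/4, 63, 88] 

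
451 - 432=19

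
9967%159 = 109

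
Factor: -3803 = -1*3803^1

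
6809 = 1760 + 5049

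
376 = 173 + 203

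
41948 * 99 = 4152852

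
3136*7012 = 21989632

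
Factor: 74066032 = 2^4 * 4629127^1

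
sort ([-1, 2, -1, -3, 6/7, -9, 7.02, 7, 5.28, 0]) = [-9, -3, -1, -1, 0, 6/7, 2, 5.28, 7, 7.02]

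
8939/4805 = 1+4134/4805 ≈ 1.86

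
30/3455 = 6/691 ≈ 0.00868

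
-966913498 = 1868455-968781953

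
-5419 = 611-6030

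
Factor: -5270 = -1 * 2^1 * 5^1 * 17^1 * 31^1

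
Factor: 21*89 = 3^1*7^1*89^1 = 1869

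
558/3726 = 31/207 ≈ 0.150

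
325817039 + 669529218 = 995346257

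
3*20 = 60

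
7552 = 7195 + 357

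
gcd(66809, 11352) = 1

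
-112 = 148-260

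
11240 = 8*1405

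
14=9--5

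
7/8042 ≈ 0.000870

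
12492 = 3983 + 8509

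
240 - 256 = -16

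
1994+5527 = 7521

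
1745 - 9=1736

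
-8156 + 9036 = 880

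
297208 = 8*37151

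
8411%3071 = 2269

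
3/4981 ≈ 0.000602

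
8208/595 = 13 + 473/595≈13.79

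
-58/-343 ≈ 0.169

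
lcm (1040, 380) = 19760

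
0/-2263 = 0 = 0.00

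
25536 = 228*112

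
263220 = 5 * 52644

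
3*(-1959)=-5877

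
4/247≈0.0162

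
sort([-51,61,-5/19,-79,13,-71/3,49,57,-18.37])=[-79,-51,-71/3,-18.37,-5/19,13,49,57,61]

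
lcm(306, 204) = 612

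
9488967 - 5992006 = 3496961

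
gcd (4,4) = 4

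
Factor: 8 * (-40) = -1 * 2^6 * 5^1 = -320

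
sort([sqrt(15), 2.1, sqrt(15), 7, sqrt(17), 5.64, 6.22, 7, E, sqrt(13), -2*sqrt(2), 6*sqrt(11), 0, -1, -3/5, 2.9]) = [-2*sqrt(2), -1, -3/5, 0, 2.1, E, 2.9, sqrt(13), sqrt(15), sqrt(15), sqrt(17), 5.64, 6.22, 7, 7, 6*sqrt(11)]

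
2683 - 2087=596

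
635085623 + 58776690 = 693862313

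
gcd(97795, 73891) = 1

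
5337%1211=493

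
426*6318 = 2691468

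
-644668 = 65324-709992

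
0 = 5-5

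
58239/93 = 19413/31 ≈ 626.23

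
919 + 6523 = 7442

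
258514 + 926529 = 1185043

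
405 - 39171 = -38766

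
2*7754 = 15508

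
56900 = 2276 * 25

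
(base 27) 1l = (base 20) 28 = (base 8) 60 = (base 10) 48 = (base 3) 1210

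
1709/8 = 213+5/8 ≈ 213.63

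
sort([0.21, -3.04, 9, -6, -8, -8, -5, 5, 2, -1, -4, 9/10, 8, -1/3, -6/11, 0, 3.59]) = [-8, -8, -6, -5, -4, -3.04, -1, -6/11, -1/3, 0, 0.21, 9/10, 2, 3.59, 5, 8, 9]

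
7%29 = 7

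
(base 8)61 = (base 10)49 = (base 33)1g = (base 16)31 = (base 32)1h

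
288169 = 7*41167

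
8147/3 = 2715 + 2/3 ≈ 2715.67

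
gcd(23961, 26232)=3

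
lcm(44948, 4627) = 314636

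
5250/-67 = -78 - 24/67 ≈ -78.36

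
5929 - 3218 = 2711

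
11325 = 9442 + 1883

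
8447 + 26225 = 34672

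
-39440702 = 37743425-77184127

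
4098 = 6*683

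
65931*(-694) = -45756114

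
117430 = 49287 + 68143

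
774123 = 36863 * 21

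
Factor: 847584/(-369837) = -1*2^5*3^3*13^(-1)*29^(-1) = -864/377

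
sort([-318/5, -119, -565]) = [-565, -119, -318/5]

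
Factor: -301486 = -1*2^1*150743^1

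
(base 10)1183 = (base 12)827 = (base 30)19d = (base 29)1bn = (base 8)2237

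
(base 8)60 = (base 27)1l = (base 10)48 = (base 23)22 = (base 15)33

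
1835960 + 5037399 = 6873359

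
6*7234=43404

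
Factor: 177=3^1 * 59^1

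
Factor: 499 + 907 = 2^1 * 19^1 * 37^1 = 1406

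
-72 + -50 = -122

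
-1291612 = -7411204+6119592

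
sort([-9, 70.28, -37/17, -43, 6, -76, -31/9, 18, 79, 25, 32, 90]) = [-76, -43, -9, -31/9, -37/17, 6, 18, 25, 32, 70.28, 79, 90]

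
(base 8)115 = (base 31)2f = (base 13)5c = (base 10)77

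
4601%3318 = 1283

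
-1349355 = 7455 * (-181)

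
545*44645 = 24331525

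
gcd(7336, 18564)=28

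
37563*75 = 2817225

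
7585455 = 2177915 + 5407540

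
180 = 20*9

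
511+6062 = 6573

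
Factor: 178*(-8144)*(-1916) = 2^7*89^1*479^1*509^1 = 2777494912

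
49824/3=16608=16608.00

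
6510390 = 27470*237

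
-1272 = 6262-7534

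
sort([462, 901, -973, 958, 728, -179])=[-973, -179, 462, 728, 901, 958]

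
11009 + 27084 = 38093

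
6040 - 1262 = 4778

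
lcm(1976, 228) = 5928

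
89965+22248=112213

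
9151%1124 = 159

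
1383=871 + 512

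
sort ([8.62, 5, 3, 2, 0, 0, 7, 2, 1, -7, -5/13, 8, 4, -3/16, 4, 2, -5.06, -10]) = [-10, -7, -5.06, -5/13, -3/16, 0, 0, 1, 2, 2, 2, 3, 4, 4, 5, 7, 8, 8.62]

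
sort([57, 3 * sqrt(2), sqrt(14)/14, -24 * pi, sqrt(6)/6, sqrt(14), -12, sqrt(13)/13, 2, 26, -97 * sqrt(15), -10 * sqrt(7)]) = [-97 * sqrt(15), -24 * pi, -10 * sqrt(7), -12, sqrt(14)/14, sqrt(13)/13, sqrt(6)/6, 2, sqrt(14), 3 * sqrt(2), 26, 57]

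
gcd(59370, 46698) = 6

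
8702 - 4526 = 4176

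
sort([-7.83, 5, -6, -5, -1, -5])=[-7.83, -6, -5, -5, -1, 5]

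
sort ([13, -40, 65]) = [-40, 13, 65]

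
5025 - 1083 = 3942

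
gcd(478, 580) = 2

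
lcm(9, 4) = 36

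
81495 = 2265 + 79230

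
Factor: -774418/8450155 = -1 * 2^1 * 5^(-1) * 7^(-1) * 17^1 * 19^(-1) * 97^(-1) * 131^(-1) * 22777^1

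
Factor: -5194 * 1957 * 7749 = -1 * 2^1 * 3^3 * 7^3 * 19^1 * 41^1 * 53^1 * 103^1 = -78765934842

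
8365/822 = 10+145/822≈10.18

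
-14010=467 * (-30)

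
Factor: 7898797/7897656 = 2^(-3)*3^(-1)*13^(-1)*17^(-1)*37^1*1489^(-1)*213481^1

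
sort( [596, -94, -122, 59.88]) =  [-122, -94, 59.88, 596]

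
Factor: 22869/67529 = 3^3 * 11^1 * 877^(-1) = 297/877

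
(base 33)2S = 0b1011110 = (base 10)94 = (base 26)3G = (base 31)31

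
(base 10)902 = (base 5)12102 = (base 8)1606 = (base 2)1110000110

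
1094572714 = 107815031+986757683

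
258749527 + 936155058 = 1194904585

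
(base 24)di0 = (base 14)2c5a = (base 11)5a50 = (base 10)7920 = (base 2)1111011110000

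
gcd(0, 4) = 4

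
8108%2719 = 2670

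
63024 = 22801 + 40223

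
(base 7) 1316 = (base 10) 503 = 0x1f7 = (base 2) 111110111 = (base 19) 179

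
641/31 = 20+21/31 ≈ 20.68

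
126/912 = 21/152 ≈ 0.138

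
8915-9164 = -249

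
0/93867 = 0 = 0.00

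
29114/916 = 14557/458 ≈ 31.78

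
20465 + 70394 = 90859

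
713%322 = 69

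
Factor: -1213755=-1*3^1*5^1*80917^1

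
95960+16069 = 112029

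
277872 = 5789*48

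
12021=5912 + 6109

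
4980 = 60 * 83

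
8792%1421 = 266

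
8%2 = 0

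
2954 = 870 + 2084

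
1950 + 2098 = 4048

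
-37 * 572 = -21164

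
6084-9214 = -3130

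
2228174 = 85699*26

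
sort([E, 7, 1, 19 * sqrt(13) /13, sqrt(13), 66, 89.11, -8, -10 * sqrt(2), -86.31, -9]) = [-86.31, -10 * sqrt(2), -9, -8, 1, E, sqrt(13), 19 * sqrt(13) /13, 7, 66, 89.11]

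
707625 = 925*765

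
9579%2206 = 755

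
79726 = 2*39863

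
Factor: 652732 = 2^2*17^1*29^1*331^1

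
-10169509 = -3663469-6506040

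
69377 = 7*9911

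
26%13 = 0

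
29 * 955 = 27695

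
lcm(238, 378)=6426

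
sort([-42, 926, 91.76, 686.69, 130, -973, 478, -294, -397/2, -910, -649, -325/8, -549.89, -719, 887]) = [-973, -910, -719, -649, -549.89, -294, -397/2, -42, -325/8, 91.76, 130, 478, 686.69, 887, 926]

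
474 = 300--174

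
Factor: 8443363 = 37^1*228199^1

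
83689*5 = 418445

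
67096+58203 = 125299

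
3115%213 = 133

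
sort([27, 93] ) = [27, 93] 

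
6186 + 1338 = 7524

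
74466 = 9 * 8274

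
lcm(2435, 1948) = 9740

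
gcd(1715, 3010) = 35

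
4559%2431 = 2128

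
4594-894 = 3700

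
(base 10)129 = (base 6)333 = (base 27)4l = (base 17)7a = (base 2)10000001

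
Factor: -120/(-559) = 2^3 * 3^1 * 5^1 * 13^(-1) * 43^(-1)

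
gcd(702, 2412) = 18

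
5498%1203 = 686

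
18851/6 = 3141+5/6 ≈ 3141.83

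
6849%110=29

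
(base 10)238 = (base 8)356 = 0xee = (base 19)ca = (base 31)7l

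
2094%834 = 426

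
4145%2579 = 1566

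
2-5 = -3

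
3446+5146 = 8592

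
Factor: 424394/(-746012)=-1*2^(-1)*421^(-1)*479^1=-479/842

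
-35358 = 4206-39564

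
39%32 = 7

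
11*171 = 1881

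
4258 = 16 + 4242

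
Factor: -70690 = -1 * 2^1 * 5^1 * 7069^1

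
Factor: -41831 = -1*59^1*709^1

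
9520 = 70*136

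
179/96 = 1 + 83/96 ≈ 1.86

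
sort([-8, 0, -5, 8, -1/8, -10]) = [-10, -8, -5, -1/8, 0, 8]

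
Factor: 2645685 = 3^2*5^1*7^1*37^1*227^1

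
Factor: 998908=2^2*249727^1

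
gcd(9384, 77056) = 8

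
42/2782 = 21/1391 ≈ 0.0151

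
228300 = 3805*60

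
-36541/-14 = 2610 + 1/14 ≈ 2610.07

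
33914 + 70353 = 104267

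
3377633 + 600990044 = 604367677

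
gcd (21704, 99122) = 2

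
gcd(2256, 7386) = 6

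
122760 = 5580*22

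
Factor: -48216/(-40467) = 2^3 * 7^1 * 47^(-1) = 56/47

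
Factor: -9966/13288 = -1 * 2^(-2) * 3^1 = -3/4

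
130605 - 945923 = -815318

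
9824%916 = 664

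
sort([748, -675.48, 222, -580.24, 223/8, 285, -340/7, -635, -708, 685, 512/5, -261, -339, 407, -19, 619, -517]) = [-708, -675.48, -635, -580.24, -517, -339, -261, -340/7, -19, 223/8, 512/5, 222, 285, 407, 619, 685, 748]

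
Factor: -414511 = -1*17^1*37^1*659^1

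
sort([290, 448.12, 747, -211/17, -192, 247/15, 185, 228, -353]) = [-353, -192, -211/17, 247/15, 185, 228, 290, 448.12, 747]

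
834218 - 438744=395474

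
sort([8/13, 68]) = [8/13, 68]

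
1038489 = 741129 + 297360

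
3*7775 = 23325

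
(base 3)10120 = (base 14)6c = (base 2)1100000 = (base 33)2u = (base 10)96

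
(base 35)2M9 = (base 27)4BG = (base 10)3229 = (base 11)2476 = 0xC9D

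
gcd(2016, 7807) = 1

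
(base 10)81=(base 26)33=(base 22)3f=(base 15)56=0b1010001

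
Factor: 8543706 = 2^1*3^1*53^1*67^1*401^1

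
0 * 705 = 0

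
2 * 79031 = 158062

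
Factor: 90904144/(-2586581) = -1*2^4*2586581^(-1)*5681509^1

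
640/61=10 + 30/61 ≈ 10.49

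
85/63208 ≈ 0.00134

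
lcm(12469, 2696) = 99752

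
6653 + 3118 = 9771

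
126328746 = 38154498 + 88174248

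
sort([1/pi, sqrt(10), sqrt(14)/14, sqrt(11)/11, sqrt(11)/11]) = [sqrt(14)/14, sqrt(11)/11, sqrt(11)/11, 1/pi, sqrt(10)]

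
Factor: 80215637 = 80215637^1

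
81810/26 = 3146 + 7/13≈3146.54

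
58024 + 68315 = 126339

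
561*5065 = 2841465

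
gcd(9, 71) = 1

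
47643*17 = 809931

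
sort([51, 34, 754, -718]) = [-718, 34, 51, 754]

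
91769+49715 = 141484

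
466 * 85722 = 39946452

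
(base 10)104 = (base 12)88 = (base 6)252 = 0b1101000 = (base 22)4g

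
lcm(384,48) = 384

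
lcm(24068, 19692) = 216612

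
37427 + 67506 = 104933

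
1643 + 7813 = 9456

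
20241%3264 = 657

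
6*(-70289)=-421734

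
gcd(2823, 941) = 941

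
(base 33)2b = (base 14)57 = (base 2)1001101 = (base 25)32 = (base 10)77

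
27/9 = 3 = 3.00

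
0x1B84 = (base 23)D76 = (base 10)7044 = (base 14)27D2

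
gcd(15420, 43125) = 15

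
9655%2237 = 707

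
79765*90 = 7178850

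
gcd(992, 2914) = 62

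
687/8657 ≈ 0.0794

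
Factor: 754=2^1 * 13^1 * 29^1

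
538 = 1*538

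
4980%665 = 325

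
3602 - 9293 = -5691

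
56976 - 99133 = -42157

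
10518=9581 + 937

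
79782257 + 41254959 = 121037216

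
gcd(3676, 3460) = 4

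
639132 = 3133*204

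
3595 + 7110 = 10705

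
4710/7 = 672+6/7≈672.86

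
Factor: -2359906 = -1 * 2^1 * 17^1 * 31^1 * 2239^1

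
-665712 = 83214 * (-8)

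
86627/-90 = -962 - 47/90 ≈ -962.52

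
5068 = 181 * 28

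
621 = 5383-4762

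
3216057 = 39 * 82463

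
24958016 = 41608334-16650318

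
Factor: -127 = -1 * 127^1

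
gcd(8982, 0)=8982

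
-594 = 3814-4408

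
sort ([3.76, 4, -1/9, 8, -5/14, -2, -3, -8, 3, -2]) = [-8, -3, -2, -2, -5/14, -1/9, 3, 3.76, 4, 8]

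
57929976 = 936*61891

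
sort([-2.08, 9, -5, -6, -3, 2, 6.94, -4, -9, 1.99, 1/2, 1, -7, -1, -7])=[-9, -7, -7, -6, -5, -4, -3, -2.08, -1, 1/2, 1, 1.99, 2, 6.94, 9]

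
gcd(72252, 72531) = 9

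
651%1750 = 651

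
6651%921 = 204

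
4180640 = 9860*424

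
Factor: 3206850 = 2^1*3^1*5^2*21379^1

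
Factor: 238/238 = 1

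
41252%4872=2276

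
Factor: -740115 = -1*3^2*5^1*16447^1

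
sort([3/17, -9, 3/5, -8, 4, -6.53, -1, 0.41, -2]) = [-9, -8, -6.53, -2, -1, 3/17, 0.41, 3/5, 4]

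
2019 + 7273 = 9292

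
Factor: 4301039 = 4301039^1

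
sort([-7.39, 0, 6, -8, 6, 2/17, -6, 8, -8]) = [-8, -8, -7.39, -6, 0, 2/17, 6, 6, 8]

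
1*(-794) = -794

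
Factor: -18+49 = 31^1 = 31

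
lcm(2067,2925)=155025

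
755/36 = 20 + 35/36 ≈ 20.97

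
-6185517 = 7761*(-797)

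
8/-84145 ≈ -0.0000951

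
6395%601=385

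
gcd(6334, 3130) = 2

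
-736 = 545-1281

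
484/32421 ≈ 0.0149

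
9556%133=113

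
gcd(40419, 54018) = 9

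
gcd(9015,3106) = 1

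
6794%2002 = 788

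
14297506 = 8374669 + 5922837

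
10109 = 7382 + 2727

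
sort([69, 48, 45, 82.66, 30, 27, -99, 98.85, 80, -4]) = [-99, -4, 27, 30, 45, 48, 69, 80, 82.66, 98.85]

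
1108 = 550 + 558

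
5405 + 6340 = 11745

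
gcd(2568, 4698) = 6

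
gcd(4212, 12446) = 2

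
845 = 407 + 438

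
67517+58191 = 125708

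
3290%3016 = 274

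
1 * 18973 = 18973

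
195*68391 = 13336245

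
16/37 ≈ 0.432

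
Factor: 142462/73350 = 3^(-2) * 5^(-2) * 19^1 * 23^1 = 437/225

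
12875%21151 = 12875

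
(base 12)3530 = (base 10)5940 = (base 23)b56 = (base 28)7g4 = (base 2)1011100110100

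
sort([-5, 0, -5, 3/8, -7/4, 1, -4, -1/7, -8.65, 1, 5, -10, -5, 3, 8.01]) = [-10, -8.65, -5, -5, -5, -4, -7/4, -1/7, 0, 3/8, 1, 1, 3, 5, 8.01]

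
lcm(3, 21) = 21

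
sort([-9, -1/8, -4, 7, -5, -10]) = [-10, -9, -5, -4, -1/8, 7]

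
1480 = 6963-5483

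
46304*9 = 416736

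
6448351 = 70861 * 91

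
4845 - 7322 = -2477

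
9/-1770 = -3/590 ≈ -0.00508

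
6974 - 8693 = -1719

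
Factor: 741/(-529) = -1 * 3^1 * 13^1 * 19^1 * 23^(-2)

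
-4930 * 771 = -3801030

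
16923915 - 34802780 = -17878865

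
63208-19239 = 43969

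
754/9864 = 377/4932 ≈ 0.0764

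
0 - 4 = -4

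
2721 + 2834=5555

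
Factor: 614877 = 3^1*41^1*4999^1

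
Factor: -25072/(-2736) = 3^(-2)*19^(-1)*1567^1 = 1567/171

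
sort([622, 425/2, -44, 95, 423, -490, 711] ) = [-490, -44, 95, 425/2, 423, 622, 711] 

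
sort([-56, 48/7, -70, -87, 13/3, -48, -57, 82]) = [-87, -70, -57, -56, -48, 13/3, 48/7, 82]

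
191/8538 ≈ 0.0224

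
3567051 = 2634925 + 932126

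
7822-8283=-461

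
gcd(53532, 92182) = 2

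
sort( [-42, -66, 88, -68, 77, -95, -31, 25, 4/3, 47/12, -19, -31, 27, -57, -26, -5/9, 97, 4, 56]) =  [-95, -68, -66, -57, -42, -31, -31, -26, -19, -5/9, 4/3, 47/12, 4, 25, 27, 56, 77, 88, 97]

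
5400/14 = 2700/7 ≈ 385.71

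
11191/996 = 11 + 235/996 ≈ 11.24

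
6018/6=1003=1003.00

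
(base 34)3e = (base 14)84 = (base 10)116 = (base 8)164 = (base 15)7b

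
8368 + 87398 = 95766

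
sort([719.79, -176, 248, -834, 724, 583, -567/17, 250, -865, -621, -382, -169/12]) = [-865, -834, -621, -382, -176, -567/17, -169/12, 248, 250, 583, 719.79, 724]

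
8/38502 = 4/19251 ≈ 0.000208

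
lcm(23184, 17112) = 718704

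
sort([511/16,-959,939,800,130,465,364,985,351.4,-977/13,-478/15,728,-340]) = [-959,-340,-977/13,-478/15,511/16,130,351.4,364,465,728,800,939,985]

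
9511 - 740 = 8771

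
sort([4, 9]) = [4, 9]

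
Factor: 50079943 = 17^2*149^1*1163^1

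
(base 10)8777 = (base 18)191b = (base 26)cpf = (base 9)13032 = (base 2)10001001001001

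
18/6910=9/3455 ≈ 0.00260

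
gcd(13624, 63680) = 8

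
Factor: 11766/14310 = 3^(-2)*5^(-1)*37^1 = 37/45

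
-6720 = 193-6913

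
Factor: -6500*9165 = -1*2^2*3^1*5^4*13^2*47^1 = -59572500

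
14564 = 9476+5088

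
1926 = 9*214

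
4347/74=58 + 55/74 ≈ 58.74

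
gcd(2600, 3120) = 520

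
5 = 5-0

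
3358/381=8 + 310/381 ≈ 8.81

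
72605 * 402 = 29187210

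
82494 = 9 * 9166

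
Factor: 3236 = 2^2*809^1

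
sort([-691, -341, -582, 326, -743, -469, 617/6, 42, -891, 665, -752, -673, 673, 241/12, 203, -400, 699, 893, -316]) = [-891, -752, -743, -691, -673, -582, -469, -400, -341, -316, 241/12, 42, 617/6, 203, 326, 665, 673, 699, 893]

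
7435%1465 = 110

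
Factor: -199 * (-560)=2^4 * 5^1 * 7^1 * 199^1=111440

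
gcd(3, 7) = 1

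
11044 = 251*44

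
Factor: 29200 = 2^4*5^2*73^1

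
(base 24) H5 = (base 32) CT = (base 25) GD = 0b110011101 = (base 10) 413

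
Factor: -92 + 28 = -1 * 2^6 = -64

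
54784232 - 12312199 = 42472033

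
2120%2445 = 2120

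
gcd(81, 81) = 81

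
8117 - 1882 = 6235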